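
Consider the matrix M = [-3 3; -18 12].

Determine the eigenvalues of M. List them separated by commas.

det(M - lambda·I) = (-3 - lambda)(12 - lambda) - (3)·(-18) = lambda^2 - 9·lambda + 18.
This factors as (lambda - 3)·(lambda - 6) = 0.
Eigenvalues: 3, 6.

3, 6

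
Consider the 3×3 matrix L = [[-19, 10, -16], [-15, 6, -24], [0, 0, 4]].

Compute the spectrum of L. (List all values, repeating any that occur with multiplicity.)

-9, -4, 4

Compute the characteristic polynomial p(λ) = det(λI - L).
Expanding along the first row, p(λ) = λ^3 + 9λ^2 - 16λ - 144.
Since p(-9) = 0, λ = -9 is a root.
Dividing by (λ + 9) leaves λ^2 - 16.
The quadratic factors as (λ + 4)·(λ - 4).
Eigenvalues: -9, -4, 4.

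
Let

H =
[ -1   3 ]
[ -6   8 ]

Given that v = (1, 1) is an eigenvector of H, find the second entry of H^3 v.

8

First find the eigenvalue: Hv = (2, 2) = 2·(1, 1), so λ = 2.
Then H^3 v = λ^3·v = 2^3·(1, 1) = 8·(1, 1) = (8, 8).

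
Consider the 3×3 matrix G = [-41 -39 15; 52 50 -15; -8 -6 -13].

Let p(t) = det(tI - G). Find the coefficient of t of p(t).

-109

p(t) = t^3 + 4t^2 - 109t - 616.
The coefficient of t is -109.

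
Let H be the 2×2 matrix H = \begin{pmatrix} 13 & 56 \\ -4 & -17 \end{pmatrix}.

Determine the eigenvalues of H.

det(H - sI) = (13 - s)(-17 - s) - (56)·(-4) = s^2 + 4s + 3.
This factors as (s + 3)·(s + 1) = 0.
Eigenvalues: -3, -1.

-3, -1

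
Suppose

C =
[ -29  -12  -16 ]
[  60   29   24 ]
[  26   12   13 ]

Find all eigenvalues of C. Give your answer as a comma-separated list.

-3, 5, 11

The characteristic polynomial is p(lambda) = det(lambda·I - C).
Expanding along the first row, p(lambda) = lambda^3 - 13·lambda^2 + 7·lambda + 165.
Since p(5) = 0, lambda = 5 is a root.
Dividing by (lambda - 5) leaves lambda^2 - 8·lambda - 33.
The quadratic factors as (lambda + 3)·(lambda - 11).
Eigenvalues: -3, 5, 11.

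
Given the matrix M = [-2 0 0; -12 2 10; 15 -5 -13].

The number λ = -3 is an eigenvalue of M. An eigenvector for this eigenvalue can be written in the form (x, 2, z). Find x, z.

We need (M + 3I)v = 0.
M + 3I = [[1, 0, 0], [-12, 5, 10], [15, -5, -10]].
Row 1: (1)·x + (0)·2 + (0)·z = 0
Row 2: (-12)·x + (5)·2 + (10)·z = 0
Row 3: (15)·x + (-5)·2 + (-10)·z = 0
Solving gives x = 0, z = -1.
Check: M·(0, 2, -1) = (0, -6, 3) = -3·(0, 2, -1).

0, -1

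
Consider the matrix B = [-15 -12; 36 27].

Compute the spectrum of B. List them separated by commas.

3, 9

det(B - μI) = (-15 - μ)(27 - μ) - (-12)·(36) = μ^2 - 12μ + 27.
This factors as (μ - 3)·(μ - 9) = 0.
Eigenvalues: 3, 9.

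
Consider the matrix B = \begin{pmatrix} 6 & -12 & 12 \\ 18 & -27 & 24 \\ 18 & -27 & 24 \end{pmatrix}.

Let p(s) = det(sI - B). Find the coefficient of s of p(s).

p(s) = s^3 - 3s^2 - 18s.
The coefficient of s is -18.

-18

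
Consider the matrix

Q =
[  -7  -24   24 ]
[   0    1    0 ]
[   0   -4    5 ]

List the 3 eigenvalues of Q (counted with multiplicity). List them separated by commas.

-7, 1, 5

The characteristic polynomial is p(t) = det(tI - Q).
Expanding the 3×3 determinant: p(t) = t^3 + t^2 - 37t + 35.
Try t = -7: p(-7) = 0, so -7 is a root.
Factor out (t + 7): p(t) = (t + 7)·(t^2 - 6t + 5).
The quadratic factors as (t - 1)·(t - 5).
Eigenvalues: -7, 1, 5.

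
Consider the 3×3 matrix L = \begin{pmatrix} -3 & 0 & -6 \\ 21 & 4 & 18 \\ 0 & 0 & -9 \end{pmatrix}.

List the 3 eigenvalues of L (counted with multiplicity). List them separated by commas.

-9, -3, 4

Compute the characteristic polynomial p(t) = det(tI - L).
Expanding the 3×3 determinant: p(t) = t^3 + 8t^2 - 21t - 108.
Try t = -3: p(-3) = 0, so -3 is a root.
Factor out (t + 3): p(t) = (t + 3)·(t^2 + 5t - 36).
The quadratic factors as (t + 9)·(t - 4).
Eigenvalues: -9, -3, 4.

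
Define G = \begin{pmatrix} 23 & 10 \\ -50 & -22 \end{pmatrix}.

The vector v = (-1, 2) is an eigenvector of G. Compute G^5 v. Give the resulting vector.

First find the eigenvalue: Gv = (-3, 6) = 3·(-1, 2), so λ = 3.
Then G^5 v = λ^5·v = 3^5·(-1, 2) = 243·(-1, 2) = (-243, 486).

(-243, 486)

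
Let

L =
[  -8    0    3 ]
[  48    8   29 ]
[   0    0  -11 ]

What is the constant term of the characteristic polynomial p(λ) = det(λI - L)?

p(0) = det(0·I − L) = det(−L) = (−1)^3·det(L).
det(L) = 704, so p(0) = -704.

-704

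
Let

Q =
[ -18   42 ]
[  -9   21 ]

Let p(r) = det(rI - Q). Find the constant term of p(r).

p(r) = r^2 - 3r.
The constant term is 0.

0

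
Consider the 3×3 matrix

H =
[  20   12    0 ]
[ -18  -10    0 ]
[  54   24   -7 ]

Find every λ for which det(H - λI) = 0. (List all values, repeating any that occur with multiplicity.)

The characteristic polynomial is p(λ) = det(λI - H).
Cofactor expansion gives p(λ) = λ^3 - 3λ^2 - 54λ + 112.
Rational-root test: λ = 2 gives p(2) = 0.
Factor out (λ - 2): p(λ) = (λ - 2)·(λ^2 - λ - 56).
The quadratic factors as (λ + 7)·(λ - 8).
Eigenvalues: -7, 2, 8.

-7, 2, 8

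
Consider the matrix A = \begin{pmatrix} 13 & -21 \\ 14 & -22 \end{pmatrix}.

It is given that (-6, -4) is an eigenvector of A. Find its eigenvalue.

Compute Av: A·(-6, -4) = (6, 4).
Since Av = λv, compare component 1: 6 = λ·-6, so λ = -1.

-1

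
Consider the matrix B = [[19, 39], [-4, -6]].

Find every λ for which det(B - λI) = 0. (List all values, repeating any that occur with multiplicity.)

det(B - tI) = (19 - t)(-6 - t) - (39)·(-4) = t^2 - 13t + 42.
This factors as (t - 6)·(t - 7) = 0.
Eigenvalues: 6, 7.

6, 7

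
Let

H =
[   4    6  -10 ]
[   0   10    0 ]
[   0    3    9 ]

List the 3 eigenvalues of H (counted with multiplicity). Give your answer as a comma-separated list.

4, 9, 10

The characteristic polynomial is p(λ) = det(λI - H).
Cofactor expansion gives p(λ) = λ^3 - 23λ^2 + 166λ - 360.
Rational-root test: λ = 10 gives p(10) = 0.
Factor out (λ - 10): p(λ) = (λ - 10)·(λ^2 - 13λ + 36).
The quadratic factors as (λ - 4)·(λ - 9).
Eigenvalues: 4, 9, 10.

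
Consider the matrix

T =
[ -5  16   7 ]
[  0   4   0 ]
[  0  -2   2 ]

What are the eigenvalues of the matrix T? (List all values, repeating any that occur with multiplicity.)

The characteristic polynomial is p(λ) = det(λI - T).
Expanding along the first row, p(λ) = λ^3 - λ^2 - 22λ + 40.
Try λ = -5: p(-5) = 0, so -5 is a root.
Dividing by (λ + 5) leaves λ^2 - 6λ + 8.
The quadratic factors as (λ - 2)·(λ - 4).
Eigenvalues: -5, 2, 4.

-5, 2, 4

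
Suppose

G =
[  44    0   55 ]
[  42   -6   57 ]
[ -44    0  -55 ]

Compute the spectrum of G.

The characteristic polynomial is p(λ) = det(λI - G).
Expanding the 3×3 determinant: p(λ) = λ^3 + 17λ^2 + 66λ.
Since p(0) = 0, λ = 0 is a root.
Dividing by λ leaves λ^2 + 17λ + 66.
The quadratic factors as (λ + 11)·(λ + 6).
Eigenvalues: -11, -6, 0.

-11, -6, 0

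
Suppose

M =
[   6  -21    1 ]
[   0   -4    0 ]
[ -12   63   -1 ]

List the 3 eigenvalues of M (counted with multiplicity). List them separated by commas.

Compute the characteristic polynomial p(s) = det(sI - M).
Expanding the 3×3 determinant: p(s) = s^3 - s^2 - 14s + 24.
Try s = 2: p(2) = 0, so 2 is a root.
Dividing by (s - 2) leaves s^2 + s - 12.
The quadratic factors as (s + 4)·(s - 3).
Eigenvalues: -4, 2, 3.

-4, 2, 3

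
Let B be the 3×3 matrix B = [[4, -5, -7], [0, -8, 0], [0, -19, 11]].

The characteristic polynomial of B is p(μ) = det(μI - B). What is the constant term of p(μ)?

p(μ) = μ^3 - 7μ^2 - 76μ + 352.
The constant term is 352.

352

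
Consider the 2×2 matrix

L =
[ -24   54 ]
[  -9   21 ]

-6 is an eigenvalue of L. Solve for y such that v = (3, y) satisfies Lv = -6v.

We need (L + 6I)v = 0.
L + 6I = [[-18, 54], [-9, 27]].
Row 1: (-18)·3 + (54)·y = 0
Row 2: (-9)·3 + (27)·y = 0
Solving gives y = 1.
Check: L·(3, 1) = (-18, -6) = -6·(3, 1).

1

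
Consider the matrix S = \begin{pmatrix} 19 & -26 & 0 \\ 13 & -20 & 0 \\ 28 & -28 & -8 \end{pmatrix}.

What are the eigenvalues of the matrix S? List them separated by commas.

-8, -7, 6

Set up det(lambda·I - S) = 0.
Cofactor expansion gives p(lambda) = lambda^3 + 9·lambda^2 - 34·lambda - 336.
Rational-root test: lambda = -8 gives p(-8) = 0.
Dividing by (lambda + 8) leaves lambda^2 + lambda - 42.
The quadratic factors as (lambda + 7)·(lambda - 6).
Eigenvalues: -8, -7, 6.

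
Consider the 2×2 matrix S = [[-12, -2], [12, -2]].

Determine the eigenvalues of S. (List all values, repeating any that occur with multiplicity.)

-8, -6

det(S - lambda·I) = (-12 - lambda)(-2 - lambda) - (-2)·(12) = lambda^2 + 14·lambda + 48.
This factors as (lambda + 8)·(lambda + 6) = 0.
Eigenvalues: -8, -6.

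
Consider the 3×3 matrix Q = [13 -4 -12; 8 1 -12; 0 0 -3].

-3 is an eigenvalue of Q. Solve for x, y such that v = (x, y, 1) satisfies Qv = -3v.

We need (Q + 3I)v = 0.
Q + 3I = [[16, -4, -12], [8, 4, -12], [0, 0, 0]].
Row 1: (16)·x + (-4)·y + (-12)·1 = 0
Row 2: (8)·x + (4)·y + (-12)·1 = 0
Row 3: (0)·x + (0)·y + (0)·1 = 0
Solving gives x = 1, y = 1.
Check: Q·(1, 1, 1) = (-3, -3, -3) = -3·(1, 1, 1).

1, 1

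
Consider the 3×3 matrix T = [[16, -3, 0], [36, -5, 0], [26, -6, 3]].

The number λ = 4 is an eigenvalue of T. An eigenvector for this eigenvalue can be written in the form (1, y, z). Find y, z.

4, 2

We need (T - 4I)v = 0.
T - 4I = [[12, -3, 0], [36, -9, 0], [26, -6, -1]].
Row 1: (12)·1 + (-3)·y + (0)·z = 0
Row 2: (36)·1 + (-9)·y + (0)·z = 0
Row 3: (26)·1 + (-6)·y + (-1)·z = 0
Solving gives y = 4, z = 2.
Check: T·(1, 4, 2) = (4, 16, 8) = 4·(1, 4, 2).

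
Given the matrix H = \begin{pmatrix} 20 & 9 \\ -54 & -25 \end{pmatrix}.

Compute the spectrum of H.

det(H - λI) = (20 - λ)(-25 - λ) - (9)·(-54) = λ^2 + 5λ - 14.
This factors as (λ + 7)·(λ - 2) = 0.
Eigenvalues: -7, 2.

-7, 2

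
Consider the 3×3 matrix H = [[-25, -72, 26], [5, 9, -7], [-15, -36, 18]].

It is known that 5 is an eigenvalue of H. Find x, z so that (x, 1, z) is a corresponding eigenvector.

We need (H - 5I)v = 0.
H - 5I = [[-30, -72, 26], [5, 4, -7], [-15, -36, 13]].
Row 1: (-30)·x + (-72)·1 + (26)·z = 0
Row 2: (5)·x + (4)·1 + (-7)·z = 0
Row 3: (-15)·x + (-36)·1 + (13)·z = 0
Solving gives x = -5, z = -3.
Check: H·(-5, 1, -3) = (-25, 5, -15) = 5·(-5, 1, -3).

-5, -3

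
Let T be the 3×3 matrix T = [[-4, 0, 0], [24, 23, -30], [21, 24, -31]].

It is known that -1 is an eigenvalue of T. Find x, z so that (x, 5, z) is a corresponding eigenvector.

We need (T + 1I)v = 0.
T + 1I = [[-3, 0, 0], [24, 24, -30], [21, 24, -30]].
Row 1: (-3)·x + (0)·5 + (0)·z = 0
Row 2: (24)·x + (24)·5 + (-30)·z = 0
Row 3: (21)·x + (24)·5 + (-30)·z = 0
Solving gives x = 0, z = 4.
Check: T·(0, 5, 4) = (0, -5, -4) = -1·(0, 5, 4).

0, 4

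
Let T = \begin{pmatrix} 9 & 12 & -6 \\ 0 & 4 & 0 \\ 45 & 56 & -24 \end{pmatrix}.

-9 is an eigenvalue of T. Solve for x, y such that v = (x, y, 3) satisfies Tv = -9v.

1, 0

We need (T + 9I)v = 0.
T + 9I = [[18, 12, -6], [0, 13, 0], [45, 56, -15]].
Row 1: (18)·x + (12)·y + (-6)·3 = 0
Row 2: (0)·x + (13)·y + (0)·3 = 0
Row 3: (45)·x + (56)·y + (-15)·3 = 0
Solving gives x = 1, y = 0.
Check: T·(1, 0, 3) = (-9, 0, -27) = -9·(1, 0, 3).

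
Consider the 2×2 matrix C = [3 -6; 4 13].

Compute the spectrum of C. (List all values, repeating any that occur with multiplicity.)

det(C - λI) = (3 - λ)(13 - λ) - (-6)·(4) = λ^2 - 16λ + 63.
This factors as (λ - 7)·(λ - 9) = 0.
Eigenvalues: 7, 9.

7, 9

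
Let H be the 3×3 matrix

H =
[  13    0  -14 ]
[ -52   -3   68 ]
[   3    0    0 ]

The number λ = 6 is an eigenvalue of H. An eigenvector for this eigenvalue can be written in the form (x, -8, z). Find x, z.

4, 2

We need (H - 6I)v = 0.
H - 6I = [[7, 0, -14], [-52, -9, 68], [3, 0, -6]].
Row 1: (7)·x + (0)·-8 + (-14)·z = 0
Row 2: (-52)·x + (-9)·-8 + (68)·z = 0
Row 3: (3)·x + (0)·-8 + (-6)·z = 0
Solving gives x = 4, z = 2.
Check: H·(4, -8, 2) = (24, -48, 12) = 6·(4, -8, 2).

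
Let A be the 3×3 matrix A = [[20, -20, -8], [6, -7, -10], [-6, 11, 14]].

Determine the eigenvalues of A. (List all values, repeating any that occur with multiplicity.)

4, 11, 12

Set up det(lambda·I - A) = 0.
Cofactor expansion gives p(lambda) = lambda^3 - 27·lambda^2 + 224·lambda - 528.
Rational-root test: lambda = 11 gives p(11) = 0.
Factor out (lambda - 11): p(lambda) = (lambda - 11)·(lambda^2 - 16·lambda + 48).
The quadratic factors as (lambda - 4)·(lambda - 12).
Eigenvalues: 4, 11, 12.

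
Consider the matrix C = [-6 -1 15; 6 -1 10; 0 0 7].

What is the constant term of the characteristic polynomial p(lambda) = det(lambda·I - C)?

p(0) = det(0·I − C) = det(−C) = (−1)^3·det(C).
det(C) = 84, so p(0) = -84.

-84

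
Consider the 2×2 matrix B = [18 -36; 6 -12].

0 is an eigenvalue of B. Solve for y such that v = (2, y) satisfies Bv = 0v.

1

We need (B)v = 0.
B = [[18, -36], [6, -12]].
Row 1: (18)·2 + (-36)·y = 0
Row 2: (6)·2 + (-12)·y = 0
Solving gives y = 1.
Check: B·(2, 1) = (0, 0) = 0·(2, 1).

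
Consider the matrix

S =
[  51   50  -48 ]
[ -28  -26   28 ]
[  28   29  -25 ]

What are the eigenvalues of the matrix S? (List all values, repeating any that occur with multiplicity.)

-5, 2, 3

Set up det(λI - S) = 0.
Expanding the 3×3 determinant: p(λ) = λ^3 - 19λ + 30.
Since p(2) = 0, λ = 2 is a root.
Factor out (λ - 2): p(λ) = (λ - 2)·(λ^2 + 2λ - 15).
The quadratic factors as (λ + 5)·(λ - 3).
Eigenvalues: -5, 2, 3.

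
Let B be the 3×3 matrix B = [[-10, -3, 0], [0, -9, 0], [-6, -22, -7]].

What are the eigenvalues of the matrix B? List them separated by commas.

-10, -9, -7

Compute the characteristic polynomial p(lambda) = det(lambda·I - B).
Cofactor expansion gives p(lambda) = lambda^3 + 26·lambda^2 + 223·lambda + 630.
Since p(-7) = 0, lambda = -7 is a root.
Factor out (lambda + 7): p(lambda) = (lambda + 7)·(lambda^2 + 19·lambda + 90).
The quadratic factors as (lambda + 10)·(lambda + 9).
Eigenvalues: -10, -9, -7.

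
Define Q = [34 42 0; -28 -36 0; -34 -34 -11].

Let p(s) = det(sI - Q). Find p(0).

-528

p(0) = det(0·I − Q) = det(−Q) = (−1)^3·det(Q).
det(Q) = 528, so p(0) = -528.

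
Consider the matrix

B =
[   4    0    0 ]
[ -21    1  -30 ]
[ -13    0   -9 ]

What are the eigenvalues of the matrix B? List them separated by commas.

-9, 1, 4

Compute the characteristic polynomial p(λ) = det(λI - B).
Cofactor expansion gives p(λ) = λ^3 + 4λ^2 - 41λ + 36.
Try λ = 4: p(4) = 0, so 4 is a root.
Dividing by (λ - 4) leaves λ^2 + 8λ - 9.
The quadratic factors as (λ + 9)·(λ - 1).
Eigenvalues: -9, 1, 4.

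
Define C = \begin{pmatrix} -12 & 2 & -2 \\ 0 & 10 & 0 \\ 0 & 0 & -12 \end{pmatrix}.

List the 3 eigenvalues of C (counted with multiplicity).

C is upper triangular, so its eigenvalues are the diagonal entries.
Diagonal: -12, 10, -12.

-12, -12, 10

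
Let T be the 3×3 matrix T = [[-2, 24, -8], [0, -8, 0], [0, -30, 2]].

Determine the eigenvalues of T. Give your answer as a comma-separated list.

-8, -2, 2

Set up det(λI - T) = 0.
Expanding the 3×3 determinant: p(λ) = λ^3 + 8λ^2 - 4λ - 32.
Try λ = -2: p(-2) = 0, so -2 is a root.
Factor out (λ + 2): p(λ) = (λ + 2)·(λ^2 + 6λ - 16).
The quadratic factors as (λ + 8)·(λ - 2).
Eigenvalues: -8, -2, 2.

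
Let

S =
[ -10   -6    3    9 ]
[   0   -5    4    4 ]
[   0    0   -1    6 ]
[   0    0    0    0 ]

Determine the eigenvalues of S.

-10, -5, -1, 0

S is upper triangular, so its eigenvalues are the diagonal entries.
Diagonal: -10, -5, -1, 0.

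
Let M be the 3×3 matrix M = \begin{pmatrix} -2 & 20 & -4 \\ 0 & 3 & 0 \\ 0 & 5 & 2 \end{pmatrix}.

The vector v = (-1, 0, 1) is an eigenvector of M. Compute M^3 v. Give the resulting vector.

(-8, 0, 8)

First find the eigenvalue: Mv = (-2, 0, 2) = 2·(-1, 0, 1), so λ = 2.
Then M^3 v = λ^3·v = 2^3·(-1, 0, 1) = 8·(-1, 0, 1) = (-8, 0, 8).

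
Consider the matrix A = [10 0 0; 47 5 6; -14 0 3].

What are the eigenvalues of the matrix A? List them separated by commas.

Compute the characteristic polynomial p(t) = det(tI - A).
Cofactor expansion gives p(t) = t^3 - 18t^2 + 95t - 150.
Rational-root test: t = 5 gives p(5) = 0.
Factor out (t - 5): p(t) = (t - 5)·(t^2 - 13t + 30).
The quadratic factors as (t - 3)·(t - 10).
Eigenvalues: 3, 5, 10.

3, 5, 10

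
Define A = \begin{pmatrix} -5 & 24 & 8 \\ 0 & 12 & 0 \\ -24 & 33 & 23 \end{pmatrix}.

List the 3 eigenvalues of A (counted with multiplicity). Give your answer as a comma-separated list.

7, 11, 12

Set up det(λI - A) = 0.
Expanding along the first row, p(λ) = λ^3 - 30λ^2 + 293λ - 924.
Since p(7) = 0, λ = 7 is a root.
Dividing by (λ - 7) leaves λ^2 - 23λ + 132.
The quadratic factors as (λ - 11)·(λ - 12).
Eigenvalues: 7, 11, 12.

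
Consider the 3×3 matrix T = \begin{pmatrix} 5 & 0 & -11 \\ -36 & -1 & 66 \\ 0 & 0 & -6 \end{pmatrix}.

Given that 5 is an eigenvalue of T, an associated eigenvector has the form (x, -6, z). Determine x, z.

We need (T - 5I)v = 0.
T - 5I = [[0, 0, -11], [-36, -6, 66], [0, 0, -11]].
Row 1: (0)·x + (0)·-6 + (-11)·z = 0
Row 2: (-36)·x + (-6)·-6 + (66)·z = 0
Row 3: (0)·x + (0)·-6 + (-11)·z = 0
Solving gives x = 1, z = 0.
Check: T·(1, -6, 0) = (5, -30, 0) = 5·(1, -6, 0).

1, 0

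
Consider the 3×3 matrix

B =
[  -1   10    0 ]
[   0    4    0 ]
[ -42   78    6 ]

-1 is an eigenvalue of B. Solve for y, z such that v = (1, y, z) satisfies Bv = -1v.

We need (B + 1I)v = 0.
B + 1I = [[0, 10, 0], [0, 5, 0], [-42, 78, 7]].
Row 1: (0)·1 + (10)·y + (0)·z = 0
Row 2: (0)·1 + (5)·y + (0)·z = 0
Row 3: (-42)·1 + (78)·y + (7)·z = 0
Solving gives y = 0, z = 6.
Check: B·(1, 0, 6) = (-1, 0, -6) = -1·(1, 0, 6).

0, 6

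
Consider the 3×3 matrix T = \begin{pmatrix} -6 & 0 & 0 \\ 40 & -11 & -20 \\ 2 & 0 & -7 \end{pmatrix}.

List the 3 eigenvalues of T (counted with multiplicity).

The characteristic polynomial is p(r) = det(rI - T).
Cofactor expansion gives p(r) = r^3 + 24r^2 + 185r + 462.
Try r = -6: p(-6) = 0, so -6 is a root.
Factor out (r + 6): p(r) = (r + 6)·(r^2 + 18r + 77).
The quadratic factors as (r + 11)·(r + 7).
Eigenvalues: -11, -7, -6.

-11, -7, -6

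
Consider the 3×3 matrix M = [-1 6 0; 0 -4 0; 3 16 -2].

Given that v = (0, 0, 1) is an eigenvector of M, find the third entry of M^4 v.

16

First find the eigenvalue: Mv = (0, 0, -2) = -2·(0, 0, 1), so λ = -2.
Then M^4 v = λ^4·v = (-2)^4·(0, 0, 1) = 16·(0, 0, 1) = (0, 0, 16).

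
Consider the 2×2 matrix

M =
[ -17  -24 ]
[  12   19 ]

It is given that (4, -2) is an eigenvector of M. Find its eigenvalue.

-5

Compute Mv: M·(4, -2) = (-20, 10).
Since Mv = λv, compare component 1: -20 = λ·4, so λ = -5.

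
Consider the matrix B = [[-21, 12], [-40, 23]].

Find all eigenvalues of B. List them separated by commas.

det(B - λI) = (-21 - λ)(23 - λ) - (12)·(-40) = λ^2 - 2λ - 3.
This factors as (λ + 1)·(λ - 3) = 0.
Eigenvalues: -1, 3.

-1, 3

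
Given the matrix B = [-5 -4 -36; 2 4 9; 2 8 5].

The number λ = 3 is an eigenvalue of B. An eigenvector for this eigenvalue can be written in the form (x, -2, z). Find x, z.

10, -2

We need (B - 3I)v = 0.
B - 3I = [[-8, -4, -36], [2, 1, 9], [2, 8, 2]].
Row 1: (-8)·x + (-4)·-2 + (-36)·z = 0
Row 2: (2)·x + (1)·-2 + (9)·z = 0
Row 3: (2)·x + (8)·-2 + (2)·z = 0
Solving gives x = 10, z = -2.
Check: B·(10, -2, -2) = (30, -6, -6) = 3·(10, -2, -2).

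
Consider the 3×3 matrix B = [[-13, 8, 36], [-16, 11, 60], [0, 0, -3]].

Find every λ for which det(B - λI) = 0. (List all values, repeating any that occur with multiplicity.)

Compute the characteristic polynomial p(lambda) = det(lambda·I - B).
Expanding the 3×3 determinant: p(lambda) = lambda^3 + 5·lambda^2 - 9·lambda - 45.
Try lambda = 3: p(3) = 0, so 3 is a root.
Factor out (lambda - 3): p(lambda) = (lambda - 3)·(lambda^2 + 8·lambda + 15).
The quadratic factors as (lambda + 5)·(lambda + 3).
Eigenvalues: -5, -3, 3.

-5, -3, 3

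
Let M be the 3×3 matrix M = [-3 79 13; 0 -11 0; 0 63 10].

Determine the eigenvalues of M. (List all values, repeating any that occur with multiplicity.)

-11, -3, 10

Set up det(lambda·I - M) = 0.
Expanding along the first row, p(lambda) = lambda^3 + 4·lambda^2 - 107·lambda - 330.
Try lambda = -11: p(-11) = 0, so -11 is a root.
Factor out (lambda + 11): p(lambda) = (lambda + 11)·(lambda^2 - 7·lambda - 30).
The quadratic factors as (lambda + 3)·(lambda - 10).
Eigenvalues: -11, -3, 10.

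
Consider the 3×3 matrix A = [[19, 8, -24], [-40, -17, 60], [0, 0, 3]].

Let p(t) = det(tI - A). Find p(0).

9

p(0) = det(0·I − A) = det(−A) = (−1)^3·det(A).
det(A) = -9, so p(0) = 9.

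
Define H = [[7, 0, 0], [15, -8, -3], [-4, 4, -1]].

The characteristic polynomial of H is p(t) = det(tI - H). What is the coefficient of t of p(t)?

-43

p(t) = t^3 + 2t^2 - 43t - 140.
The coefficient of t is -43.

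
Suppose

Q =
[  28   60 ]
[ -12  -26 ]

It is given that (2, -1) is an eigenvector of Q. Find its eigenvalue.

Compute Qv: Q·(2, -1) = (-4, 2).
Since Qv = λv, compare component 1: -4 = λ·2, so λ = -2.

-2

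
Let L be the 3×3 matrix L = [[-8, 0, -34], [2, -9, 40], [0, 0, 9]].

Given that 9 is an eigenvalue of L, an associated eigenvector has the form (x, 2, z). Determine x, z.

We need (L - 9I)v = 0.
L - 9I = [[-17, 0, -34], [2, -18, 40], [0, 0, 0]].
Row 1: (-17)·x + (0)·2 + (-34)·z = 0
Row 2: (2)·x + (-18)·2 + (40)·z = 0
Row 3: (0)·x + (0)·2 + (0)·z = 0
Solving gives x = -2, z = 1.
Check: L·(-2, 2, 1) = (-18, 18, 9) = 9·(-2, 2, 1).

-2, 1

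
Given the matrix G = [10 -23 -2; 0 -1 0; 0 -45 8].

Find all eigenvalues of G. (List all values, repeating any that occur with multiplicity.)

-1, 8, 10

Compute the characteristic polynomial p(r) = det(rI - G).
Expanding along the first row, p(r) = r^3 - 17r^2 + 62r + 80.
Since p(10) = 0, r = 10 is a root.
Dividing by (r - 10) leaves r^2 - 7r - 8.
The quadratic factors as (r + 1)·(r - 8).
Eigenvalues: -1, 8, 10.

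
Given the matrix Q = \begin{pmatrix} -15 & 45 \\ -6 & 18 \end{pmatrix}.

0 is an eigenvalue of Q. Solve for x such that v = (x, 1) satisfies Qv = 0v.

We need (Q)v = 0.
Q = [[-15, 45], [-6, 18]].
Row 1: (-15)·x + (45)·1 = 0
Row 2: (-6)·x + (18)·1 = 0
Solving gives x = 3.
Check: Q·(3, 1) = (0, 0) = 0·(3, 1).

3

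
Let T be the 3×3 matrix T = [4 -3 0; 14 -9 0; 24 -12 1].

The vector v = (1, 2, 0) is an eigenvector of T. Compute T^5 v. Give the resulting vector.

(-32, -64, 0)

First find the eigenvalue: Tv = (-2, -4, 0) = -2·(1, 2, 0), so λ = -2.
Then T^5 v = λ^5·v = (-2)^5·(1, 2, 0) = -32·(1, 2, 0) = (-32, -64, 0).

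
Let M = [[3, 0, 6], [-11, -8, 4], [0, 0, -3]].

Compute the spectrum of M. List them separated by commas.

Set up det(lambda·I - M) = 0.
Expanding the 3×3 determinant: p(lambda) = lambda^3 + 8·lambda^2 - 9·lambda - 72.
Try lambda = -3: p(-3) = 0, so -3 is a root.
Factor out (lambda + 3): p(lambda) = (lambda + 3)·(lambda^2 + 5·lambda - 24).
The quadratic factors as (lambda + 8)·(lambda - 3).
Eigenvalues: -8, -3, 3.

-8, -3, 3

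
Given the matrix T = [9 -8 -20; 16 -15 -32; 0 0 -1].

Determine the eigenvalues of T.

-7, -1, 1

Set up det(lambda·I - T) = 0.
Cofactor expansion gives p(lambda) = lambda^3 + 7·lambda^2 - lambda - 7.
Since p(-1) = 0, lambda = -1 is a root.
Dividing by (lambda + 1) leaves lambda^2 + 6·lambda - 7.
The quadratic factors as (lambda + 7)·(lambda - 1).
Eigenvalues: -7, -1, 1.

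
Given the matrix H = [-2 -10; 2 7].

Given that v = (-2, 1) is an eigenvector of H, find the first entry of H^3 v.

First find the eigenvalue: Hv = (-6, 3) = 3·(-2, 1), so λ = 3.
Then H^3 v = λ^3·v = 3^3·(-2, 1) = 27·(-2, 1) = (-54, 27).

-54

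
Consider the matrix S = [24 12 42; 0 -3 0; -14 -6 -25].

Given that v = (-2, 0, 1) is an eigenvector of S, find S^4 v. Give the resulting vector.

First find the eigenvalue: Sv = (-6, 0, 3) = 3·(-2, 0, 1), so λ = 3.
Then S^4 v = λ^4·v = 3^4·(-2, 0, 1) = 81·(-2, 0, 1) = (-162, 0, 81).

(-162, 0, 81)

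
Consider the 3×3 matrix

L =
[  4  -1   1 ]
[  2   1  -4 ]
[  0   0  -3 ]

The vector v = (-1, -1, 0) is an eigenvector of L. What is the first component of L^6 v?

-729

First find the eigenvalue: Lv = (-3, -3, 0) = 3·(-1, -1, 0), so λ = 3.
Then L^6 v = λ^6·v = 3^6·(-1, -1, 0) = 729·(-1, -1, 0) = (-729, -729, 0).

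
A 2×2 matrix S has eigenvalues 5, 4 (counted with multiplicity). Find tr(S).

trace(S) is the sum of the eigenvalues: (5) + (4) = 9.

9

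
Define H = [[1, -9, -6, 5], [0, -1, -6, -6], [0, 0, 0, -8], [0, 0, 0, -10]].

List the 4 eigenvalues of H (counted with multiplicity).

-10, -1, 0, 1

H is upper triangular, so its eigenvalues are the diagonal entries.
Diagonal: 1, -1, 0, -10.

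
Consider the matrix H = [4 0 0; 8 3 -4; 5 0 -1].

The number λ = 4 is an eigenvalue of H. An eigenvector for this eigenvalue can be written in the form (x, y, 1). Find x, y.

1, 4

We need (H - 4I)v = 0.
H - 4I = [[0, 0, 0], [8, -1, -4], [5, 0, -5]].
Row 1: (0)·x + (0)·y + (0)·1 = 0
Row 2: (8)·x + (-1)·y + (-4)·1 = 0
Row 3: (5)·x + (0)·y + (-5)·1 = 0
Solving gives x = 1, y = 4.
Check: H·(1, 4, 1) = (4, 16, 4) = 4·(1, 4, 1).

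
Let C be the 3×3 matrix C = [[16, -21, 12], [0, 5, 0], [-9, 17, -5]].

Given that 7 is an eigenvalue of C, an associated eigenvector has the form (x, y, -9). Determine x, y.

12, 0

We need (C - 7I)v = 0.
C - 7I = [[9, -21, 12], [0, -2, 0], [-9, 17, -12]].
Row 1: (9)·x + (-21)·y + (12)·-9 = 0
Row 2: (0)·x + (-2)·y + (0)·-9 = 0
Row 3: (-9)·x + (17)·y + (-12)·-9 = 0
Solving gives x = 12, y = 0.
Check: C·(12, 0, -9) = (84, 0, -63) = 7·(12, 0, -9).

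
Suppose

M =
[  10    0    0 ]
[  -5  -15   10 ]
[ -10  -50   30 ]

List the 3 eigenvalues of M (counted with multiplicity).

Compute the characteristic polynomial p(lambda) = det(lambda·I - M).
Expanding along the first row, p(lambda) = lambda^3 - 25·lambda^2 + 200·lambda - 500.
Rational-root test: lambda = 5 gives p(5) = 0.
Dividing by (lambda - 5) leaves lambda^2 - 20·lambda + 100.
The quadratic factor is (lambda - 10)^2.
Eigenvalues: 5, 10, 10.

5, 10, 10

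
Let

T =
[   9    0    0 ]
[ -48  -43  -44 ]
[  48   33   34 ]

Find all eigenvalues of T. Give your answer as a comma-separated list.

Compute the characteristic polynomial p(λ) = det(λI - T).
Expanding the 3×3 determinant: p(λ) = λ^3 - 91λ + 90.
Since p(1) = 0, λ = 1 is a root.
Dividing by (λ - 1) leaves λ^2 + λ - 90.
The quadratic factors as (λ + 10)·(λ - 9).
Eigenvalues: -10, 1, 9.

-10, 1, 9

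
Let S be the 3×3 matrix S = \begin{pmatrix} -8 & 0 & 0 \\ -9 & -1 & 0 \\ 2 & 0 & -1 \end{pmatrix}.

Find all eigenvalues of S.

S is lower triangular, so its eigenvalues are the diagonal entries.
Diagonal: -8, -1, -1.

-8, -1, -1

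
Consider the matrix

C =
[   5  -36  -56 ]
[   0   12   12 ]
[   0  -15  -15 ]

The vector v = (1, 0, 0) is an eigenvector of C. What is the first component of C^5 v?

First find the eigenvalue: Cv = (5, 0, 0) = 5·(1, 0, 0), so λ = 5.
Then C^5 v = λ^5·v = 5^5·(1, 0, 0) = 3125·(1, 0, 0) = (3125, 0, 0).

3125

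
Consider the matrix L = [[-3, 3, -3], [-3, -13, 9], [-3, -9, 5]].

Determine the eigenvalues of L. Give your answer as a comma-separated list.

-4, -4, -3

Set up det(μI - L) = 0.
Cofactor expansion gives p(μ) = μ^3 + 11μ^2 + 40μ + 48.
Try μ = -4: p(-4) = 0, so -4 is a root.
Factor out (μ + 4): p(μ) = (μ + 4)·(μ^2 + 7μ + 12).
The quadratic factors as (μ + 4)·(μ + 3).
Eigenvalues: -4, -4, -3.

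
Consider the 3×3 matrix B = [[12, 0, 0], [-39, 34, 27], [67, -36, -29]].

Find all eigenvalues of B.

-2, 7, 12

The characteristic polynomial is p(t) = det(tI - B).
Expanding the 3×3 determinant: p(t) = t^3 - 17t^2 + 46t + 168.
Try t = -2: p(-2) = 0, so -2 is a root.
Dividing by (t + 2) leaves t^2 - 19t + 84.
The quadratic factors as (t - 7)·(t - 12).
Eigenvalues: -2, 7, 12.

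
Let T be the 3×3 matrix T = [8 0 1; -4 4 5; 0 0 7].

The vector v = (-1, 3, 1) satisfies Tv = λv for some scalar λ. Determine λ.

Compute Tv: T·(-1, 3, 1) = (-7, 21, 7).
Since Tv = λv, compare component 1: -7 = λ·-1, so λ = 7.

7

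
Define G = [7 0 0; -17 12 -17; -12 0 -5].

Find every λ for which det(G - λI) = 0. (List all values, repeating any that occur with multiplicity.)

-5, 7, 12

The characteristic polynomial is p(λ) = det(λI - G).
Expanding the 3×3 determinant: p(λ) = λ^3 - 14λ^2 - 11λ + 420.
Since p(-5) = 0, λ = -5 is a root.
Factor out (λ + 5): p(λ) = (λ + 5)·(λ^2 - 19λ + 84).
The quadratic factors as (λ - 7)·(λ - 12).
Eigenvalues: -5, 7, 12.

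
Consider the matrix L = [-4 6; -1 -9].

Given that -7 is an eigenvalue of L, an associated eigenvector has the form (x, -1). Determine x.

We need (L + 7I)v = 0.
L + 7I = [[3, 6], [-1, -2]].
Row 1: (3)·x + (6)·-1 = 0
Row 2: (-1)·x + (-2)·-1 = 0
Solving gives x = 2.
Check: L·(2, -1) = (-14, 7) = -7·(2, -1).

2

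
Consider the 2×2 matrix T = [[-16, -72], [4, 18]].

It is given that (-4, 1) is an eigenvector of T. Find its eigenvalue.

2

Compute Tv: T·(-4, 1) = (-8, 2).
Since Tv = λv, compare component 1: -8 = λ·-4, so λ = 2.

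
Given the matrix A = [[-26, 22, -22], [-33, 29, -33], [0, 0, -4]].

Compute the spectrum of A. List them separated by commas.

The characteristic polynomial is p(λ) = det(λI - A).
Expanding the 3×3 determinant: p(λ) = λ^3 + λ^2 - 40λ - 112.
Try λ = 7: p(7) = 0, so 7 is a root.
Factor out (λ - 7): p(λ) = (λ - 7)·(λ^2 + 8λ + 16).
The quadratic factor is (λ + 4)^2.
Eigenvalues: -4, -4, 7.

-4, -4, 7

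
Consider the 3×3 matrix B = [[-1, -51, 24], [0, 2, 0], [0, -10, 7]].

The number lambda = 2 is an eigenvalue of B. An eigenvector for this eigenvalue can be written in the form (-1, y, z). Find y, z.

1, 2

We need (B - 2I)v = 0.
B - 2I = [[-3, -51, 24], [0, 0, 0], [0, -10, 5]].
Row 1: (-3)·-1 + (-51)·y + (24)·z = 0
Row 2: (0)·-1 + (0)·y + (0)·z = 0
Row 3: (0)·-1 + (-10)·y + (5)·z = 0
Solving gives y = 1, z = 2.
Check: B·(-1, 1, 2) = (-2, 2, 4) = 2·(-1, 1, 2).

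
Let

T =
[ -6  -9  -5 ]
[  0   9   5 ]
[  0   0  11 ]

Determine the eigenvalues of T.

-6, 9, 11

T is upper triangular, so its eigenvalues are the diagonal entries.
Diagonal: -6, 9, 11.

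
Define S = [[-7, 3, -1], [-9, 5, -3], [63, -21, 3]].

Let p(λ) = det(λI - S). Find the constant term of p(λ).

p(λ) = λ^3 - λ^2 - 14λ + 24.
The constant term is 24.

24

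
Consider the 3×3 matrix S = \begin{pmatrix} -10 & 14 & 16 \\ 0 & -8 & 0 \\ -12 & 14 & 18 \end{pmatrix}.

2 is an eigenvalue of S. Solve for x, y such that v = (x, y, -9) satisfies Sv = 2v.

We need (S - 2I)v = 0.
S - 2I = [[-12, 14, 16], [0, -10, 0], [-12, 14, 16]].
Row 1: (-12)·x + (14)·y + (16)·-9 = 0
Row 2: (0)·x + (-10)·y + (0)·-9 = 0
Row 3: (-12)·x + (14)·y + (16)·-9 = 0
Solving gives x = -12, y = 0.
Check: S·(-12, 0, -9) = (-24, 0, -18) = 2·(-12, 0, -9).

-12, 0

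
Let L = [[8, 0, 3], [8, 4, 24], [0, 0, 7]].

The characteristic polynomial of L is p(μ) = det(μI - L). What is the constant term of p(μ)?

-224

p(μ) = μ^3 - 19μ^2 + 116μ - 224.
The constant term is -224.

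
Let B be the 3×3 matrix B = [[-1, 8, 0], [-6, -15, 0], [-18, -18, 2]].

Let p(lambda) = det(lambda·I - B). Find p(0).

p(0) = det(0·I − B) = det(−B) = (−1)^3·det(B).
det(B) = 126, so p(0) = -126.

-126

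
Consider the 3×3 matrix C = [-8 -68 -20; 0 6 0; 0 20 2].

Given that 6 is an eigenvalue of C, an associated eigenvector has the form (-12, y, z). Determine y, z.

We need (C - 6I)v = 0.
C - 6I = [[-14, -68, -20], [0, 0, 0], [0, 20, -4]].
Row 1: (-14)·-12 + (-68)·y + (-20)·z = 0
Row 2: (0)·-12 + (0)·y + (0)·z = 0
Row 3: (0)·-12 + (20)·y + (-4)·z = 0
Solving gives y = 1, z = 5.
Check: C·(-12, 1, 5) = (-72, 6, 30) = 6·(-12, 1, 5).

1, 5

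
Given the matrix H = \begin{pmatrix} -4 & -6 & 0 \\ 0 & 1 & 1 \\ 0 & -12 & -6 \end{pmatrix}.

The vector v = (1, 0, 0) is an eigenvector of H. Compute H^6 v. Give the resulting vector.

(4096, 0, 0)

First find the eigenvalue: Hv = (-4, 0, 0) = -4·(1, 0, 0), so λ = -4.
Then H^6 v = λ^6·v = (-4)^6·(1, 0, 0) = 4096·(1, 0, 0) = (4096, 0, 0).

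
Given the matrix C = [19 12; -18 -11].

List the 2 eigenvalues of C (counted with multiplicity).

1, 7

det(C - λI) = (19 - λ)(-11 - λ) - (12)·(-18) = λ^2 - 8λ + 7.
This factors as (λ - 1)·(λ - 7) = 0.
Eigenvalues: 1, 7.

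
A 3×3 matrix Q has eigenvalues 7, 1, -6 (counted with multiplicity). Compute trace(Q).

trace(Q) is the sum of the eigenvalues: (7) + (1) + (-6) = 2.

2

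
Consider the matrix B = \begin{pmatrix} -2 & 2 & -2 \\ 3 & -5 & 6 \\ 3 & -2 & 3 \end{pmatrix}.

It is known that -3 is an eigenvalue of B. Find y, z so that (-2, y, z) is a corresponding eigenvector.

3, 2

We need (B + 3I)v = 0.
B + 3I = [[1, 2, -2], [3, -2, 6], [3, -2, 6]].
Row 1: (1)·-2 + (2)·y + (-2)·z = 0
Row 2: (3)·-2 + (-2)·y + (6)·z = 0
Row 3: (3)·-2 + (-2)·y + (6)·z = 0
Solving gives y = 3, z = 2.
Check: B·(-2, 3, 2) = (6, -9, -6) = -3·(-2, 3, 2).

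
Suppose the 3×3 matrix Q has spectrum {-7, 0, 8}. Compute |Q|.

0

det(Q) is the product of the eigenvalues: (-7) · (0) · (8) = 0.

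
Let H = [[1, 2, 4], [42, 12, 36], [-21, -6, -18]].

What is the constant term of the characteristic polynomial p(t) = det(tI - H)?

p(0) = det(0·I − H) = det(−H) = (−1)^3·det(H).
det(H) = 0, so p(0) = 0.

0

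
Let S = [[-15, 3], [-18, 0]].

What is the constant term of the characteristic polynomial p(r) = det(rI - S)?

p(0) = det(0·I − S) = det(−S) = (−1)^2·det(S).
det(S) = 54, so p(0) = 54.

54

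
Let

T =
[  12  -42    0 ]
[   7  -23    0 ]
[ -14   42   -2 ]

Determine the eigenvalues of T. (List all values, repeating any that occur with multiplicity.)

-9, -2, -2

Set up det(rI - T) = 0.
Expanding along the first row, p(r) = r^3 + 13r^2 + 40r + 36.
Rational-root test: r = -2 gives p(-2) = 0.
Dividing by (r + 2) leaves r^2 + 11r + 18.
The quadratic factors as (r + 9)·(r + 2).
Eigenvalues: -9, -2, -2.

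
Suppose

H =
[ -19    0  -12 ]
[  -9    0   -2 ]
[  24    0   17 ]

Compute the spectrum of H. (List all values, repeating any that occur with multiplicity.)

Set up det(rI - H) = 0.
Expanding along the first row, p(r) = r^3 + 2r^2 - 35r.
Since p(0) = 0, r = 0 is a root.
Factor out r: p(r) = r·(r^2 + 2r - 35).
The quadratic factors as (r + 7)·(r - 5).
Eigenvalues: -7, 0, 5.

-7, 0, 5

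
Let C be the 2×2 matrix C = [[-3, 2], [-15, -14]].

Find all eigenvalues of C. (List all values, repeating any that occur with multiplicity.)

det(C - tI) = (-3 - t)(-14 - t) - (2)·(-15) = t^2 + 17t + 72.
This factors as (t + 9)·(t + 8) = 0.
Eigenvalues: -9, -8.

-9, -8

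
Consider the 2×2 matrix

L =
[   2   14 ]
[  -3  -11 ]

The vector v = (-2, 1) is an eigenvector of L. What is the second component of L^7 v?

First find the eigenvalue: Lv = (10, -5) = -5·(-2, 1), so λ = -5.
Then L^7 v = λ^7·v = (-5)^7·(-2, 1) = -78125·(-2, 1) = (156250, -78125).

-78125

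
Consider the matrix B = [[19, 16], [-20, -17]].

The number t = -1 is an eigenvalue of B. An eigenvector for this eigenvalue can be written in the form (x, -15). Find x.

12

We need (B + 1I)v = 0.
B + 1I = [[20, 16], [-20, -16]].
Row 1: (20)·x + (16)·-15 = 0
Row 2: (-20)·x + (-16)·-15 = 0
Solving gives x = 12.
Check: B·(12, -15) = (-12, 15) = -1·(12, -15).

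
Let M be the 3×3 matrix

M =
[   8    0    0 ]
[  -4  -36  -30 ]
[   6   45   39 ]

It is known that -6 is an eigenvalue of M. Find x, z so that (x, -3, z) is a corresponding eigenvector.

0, 3

We need (M + 6I)v = 0.
M + 6I = [[14, 0, 0], [-4, -30, -30], [6, 45, 45]].
Row 1: (14)·x + (0)·-3 + (0)·z = 0
Row 2: (-4)·x + (-30)·-3 + (-30)·z = 0
Row 3: (6)·x + (45)·-3 + (45)·z = 0
Solving gives x = 0, z = 3.
Check: M·(0, -3, 3) = (0, 18, -18) = -6·(0, -3, 3).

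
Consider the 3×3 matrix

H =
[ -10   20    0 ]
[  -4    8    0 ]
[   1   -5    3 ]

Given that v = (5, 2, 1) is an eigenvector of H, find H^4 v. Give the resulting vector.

First find the eigenvalue: Hv = (-10, -4, -2) = -2·(5, 2, 1), so λ = -2.
Then H^4 v = λ^4·v = (-2)^4·(5, 2, 1) = 16·(5, 2, 1) = (80, 32, 16).

(80, 32, 16)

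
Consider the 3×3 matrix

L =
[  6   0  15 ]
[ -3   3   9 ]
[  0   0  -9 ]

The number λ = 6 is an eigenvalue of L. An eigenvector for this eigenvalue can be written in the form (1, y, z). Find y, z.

-1, 0

We need (L - 6I)v = 0.
L - 6I = [[0, 0, 15], [-3, -3, 9], [0, 0, -15]].
Row 1: (0)·1 + (0)·y + (15)·z = 0
Row 2: (-3)·1 + (-3)·y + (9)·z = 0
Row 3: (0)·1 + (0)·y + (-15)·z = 0
Solving gives y = -1, z = 0.
Check: L·(1, -1, 0) = (6, -6, 0) = 6·(1, -1, 0).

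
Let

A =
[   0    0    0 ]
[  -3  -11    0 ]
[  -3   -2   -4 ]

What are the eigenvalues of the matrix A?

-11, -4, 0

A is lower triangular, so its eigenvalues are the diagonal entries.
Diagonal: 0, -11, -4.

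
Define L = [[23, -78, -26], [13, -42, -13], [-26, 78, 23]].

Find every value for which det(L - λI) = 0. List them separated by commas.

Compute the characteristic polynomial p(lambda) = det(lambda·I - L).
Expanding along the first row, p(lambda) = lambda^3 - 4·lambda^2 - 51·lambda - 90.
Since p(-3) = 0, lambda = -3 is a root.
Factor out (lambda + 3): p(lambda) = (lambda + 3)·(lambda^2 - 7·lambda - 30).
The quadratic factors as (lambda + 3)·(lambda - 10).
Eigenvalues: -3, -3, 10.

-3, -3, 10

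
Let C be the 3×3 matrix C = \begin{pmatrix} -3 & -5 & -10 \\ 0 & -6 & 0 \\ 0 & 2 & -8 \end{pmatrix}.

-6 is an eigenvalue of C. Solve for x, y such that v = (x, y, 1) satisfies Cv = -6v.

We need (C + 6I)v = 0.
C + 6I = [[3, -5, -10], [0, 0, 0], [0, 2, -2]].
Row 1: (3)·x + (-5)·y + (-10)·1 = 0
Row 2: (0)·x + (0)·y + (0)·1 = 0
Row 3: (0)·x + (2)·y + (-2)·1 = 0
Solving gives x = 5, y = 1.
Check: C·(5, 1, 1) = (-30, -6, -6) = -6·(5, 1, 1).

5, 1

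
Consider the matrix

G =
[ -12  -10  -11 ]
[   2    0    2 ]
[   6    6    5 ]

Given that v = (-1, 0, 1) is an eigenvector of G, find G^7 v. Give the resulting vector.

First find the eigenvalue: Gv = (1, 0, -1) = -1·(-1, 0, 1), so λ = -1.
Then G^7 v = λ^7·v = (-1)^7·(-1, 0, 1) = -1·(-1, 0, 1) = (1, 0, -1).

(1, 0, -1)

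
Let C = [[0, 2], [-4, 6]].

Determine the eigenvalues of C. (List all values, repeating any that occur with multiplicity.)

2, 4

det(C - μI) = (0 - μ)(6 - μ) - (2)·(-4) = μ^2 - 6μ + 8.
This factors as (μ - 2)·(μ - 4) = 0.
Eigenvalues: 2, 4.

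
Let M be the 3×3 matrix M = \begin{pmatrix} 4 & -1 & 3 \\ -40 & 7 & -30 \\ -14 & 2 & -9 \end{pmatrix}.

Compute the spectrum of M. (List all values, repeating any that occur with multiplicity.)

The characteristic polynomial is p(μ) = det(μI - M).
Cofactor expansion gives p(μ) = μ^3 - 2μ^2 - 9μ + 18.
Rational-root test: μ = 3 gives p(3) = 0.
Factor out (μ - 3): p(μ) = (μ - 3)·(μ^2 + μ - 6).
The quadratic factors as (μ + 3)·(μ - 2).
Eigenvalues: -3, 2, 3.

-3, 2, 3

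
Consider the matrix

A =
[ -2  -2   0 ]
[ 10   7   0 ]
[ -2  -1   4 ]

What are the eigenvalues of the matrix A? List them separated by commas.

2, 3, 4

Set up det(sI - A) = 0.
Expanding along the first row, p(s) = s^3 - 9s^2 + 26s - 24.
Rational-root test: s = 3 gives p(3) = 0.
Factor out (s - 3): p(s) = (s - 3)·(s^2 - 6s + 8).
The quadratic factors as (s - 2)·(s - 4).
Eigenvalues: 2, 3, 4.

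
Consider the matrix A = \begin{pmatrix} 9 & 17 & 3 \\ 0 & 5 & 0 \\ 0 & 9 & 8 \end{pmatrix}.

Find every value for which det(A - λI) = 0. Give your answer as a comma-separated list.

5, 8, 9

Compute the characteristic polynomial p(lambda) = det(lambda·I - A).
Cofactor expansion gives p(lambda) = lambda^3 - 22·lambda^2 + 157·lambda - 360.
Try lambda = 8: p(8) = 0, so 8 is a root.
Dividing by (lambda - 8) leaves lambda^2 - 14·lambda + 45.
The quadratic factors as (lambda - 5)·(lambda - 9).
Eigenvalues: 5, 8, 9.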